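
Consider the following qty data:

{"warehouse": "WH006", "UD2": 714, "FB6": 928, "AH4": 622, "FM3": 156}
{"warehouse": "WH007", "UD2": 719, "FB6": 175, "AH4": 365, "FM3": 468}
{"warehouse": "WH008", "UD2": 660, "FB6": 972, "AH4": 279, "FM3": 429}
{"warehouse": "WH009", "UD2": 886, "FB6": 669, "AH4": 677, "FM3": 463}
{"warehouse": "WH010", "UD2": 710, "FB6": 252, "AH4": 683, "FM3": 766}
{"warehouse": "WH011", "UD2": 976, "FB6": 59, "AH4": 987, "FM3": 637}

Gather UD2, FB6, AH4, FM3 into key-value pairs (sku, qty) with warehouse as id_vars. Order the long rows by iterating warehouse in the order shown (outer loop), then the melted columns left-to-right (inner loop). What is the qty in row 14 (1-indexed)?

24 rows total (6 × 4). Row 14: index ⌊(14-1)/4⌋ = 3 into warehouse → WH009; (14-1) mod 4 = 1 into the melted columns → FB6.
So row 14 is (WH009, FB6, 669); qty = 669.

669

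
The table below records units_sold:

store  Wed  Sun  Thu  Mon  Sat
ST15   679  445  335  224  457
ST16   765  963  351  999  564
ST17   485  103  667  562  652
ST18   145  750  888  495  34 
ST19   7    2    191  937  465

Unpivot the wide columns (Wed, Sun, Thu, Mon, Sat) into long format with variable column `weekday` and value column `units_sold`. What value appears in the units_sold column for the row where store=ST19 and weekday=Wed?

Unpivoting turns each (store, wide-column) pair into one long row.
The wide cell at row ST19, column Wed holds 7, so the long row (ST19, Wed) has units_sold=7.

7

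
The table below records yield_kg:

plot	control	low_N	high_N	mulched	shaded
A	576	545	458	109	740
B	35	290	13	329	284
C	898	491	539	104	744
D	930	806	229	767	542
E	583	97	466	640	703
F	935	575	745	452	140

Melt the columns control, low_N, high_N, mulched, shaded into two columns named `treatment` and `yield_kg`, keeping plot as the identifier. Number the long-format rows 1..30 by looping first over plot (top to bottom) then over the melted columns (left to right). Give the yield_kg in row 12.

30 rows total (6 × 5). Row 12: index ⌊(12-1)/5⌋ = 2 into plot → C; (12-1) mod 5 = 1 into the melted columns → low_N.
So row 12 is (C, low_N, 491); yield_kg = 491.

491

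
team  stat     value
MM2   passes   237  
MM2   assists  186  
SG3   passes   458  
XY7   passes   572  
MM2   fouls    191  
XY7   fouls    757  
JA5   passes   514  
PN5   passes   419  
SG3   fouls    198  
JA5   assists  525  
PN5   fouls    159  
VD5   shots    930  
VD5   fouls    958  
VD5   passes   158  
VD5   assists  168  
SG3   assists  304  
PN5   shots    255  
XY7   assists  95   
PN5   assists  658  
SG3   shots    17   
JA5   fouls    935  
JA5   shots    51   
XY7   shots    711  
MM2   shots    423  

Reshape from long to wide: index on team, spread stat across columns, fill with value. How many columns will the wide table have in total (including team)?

5

1 column for team plus 4 distinct stat values → 5 columns.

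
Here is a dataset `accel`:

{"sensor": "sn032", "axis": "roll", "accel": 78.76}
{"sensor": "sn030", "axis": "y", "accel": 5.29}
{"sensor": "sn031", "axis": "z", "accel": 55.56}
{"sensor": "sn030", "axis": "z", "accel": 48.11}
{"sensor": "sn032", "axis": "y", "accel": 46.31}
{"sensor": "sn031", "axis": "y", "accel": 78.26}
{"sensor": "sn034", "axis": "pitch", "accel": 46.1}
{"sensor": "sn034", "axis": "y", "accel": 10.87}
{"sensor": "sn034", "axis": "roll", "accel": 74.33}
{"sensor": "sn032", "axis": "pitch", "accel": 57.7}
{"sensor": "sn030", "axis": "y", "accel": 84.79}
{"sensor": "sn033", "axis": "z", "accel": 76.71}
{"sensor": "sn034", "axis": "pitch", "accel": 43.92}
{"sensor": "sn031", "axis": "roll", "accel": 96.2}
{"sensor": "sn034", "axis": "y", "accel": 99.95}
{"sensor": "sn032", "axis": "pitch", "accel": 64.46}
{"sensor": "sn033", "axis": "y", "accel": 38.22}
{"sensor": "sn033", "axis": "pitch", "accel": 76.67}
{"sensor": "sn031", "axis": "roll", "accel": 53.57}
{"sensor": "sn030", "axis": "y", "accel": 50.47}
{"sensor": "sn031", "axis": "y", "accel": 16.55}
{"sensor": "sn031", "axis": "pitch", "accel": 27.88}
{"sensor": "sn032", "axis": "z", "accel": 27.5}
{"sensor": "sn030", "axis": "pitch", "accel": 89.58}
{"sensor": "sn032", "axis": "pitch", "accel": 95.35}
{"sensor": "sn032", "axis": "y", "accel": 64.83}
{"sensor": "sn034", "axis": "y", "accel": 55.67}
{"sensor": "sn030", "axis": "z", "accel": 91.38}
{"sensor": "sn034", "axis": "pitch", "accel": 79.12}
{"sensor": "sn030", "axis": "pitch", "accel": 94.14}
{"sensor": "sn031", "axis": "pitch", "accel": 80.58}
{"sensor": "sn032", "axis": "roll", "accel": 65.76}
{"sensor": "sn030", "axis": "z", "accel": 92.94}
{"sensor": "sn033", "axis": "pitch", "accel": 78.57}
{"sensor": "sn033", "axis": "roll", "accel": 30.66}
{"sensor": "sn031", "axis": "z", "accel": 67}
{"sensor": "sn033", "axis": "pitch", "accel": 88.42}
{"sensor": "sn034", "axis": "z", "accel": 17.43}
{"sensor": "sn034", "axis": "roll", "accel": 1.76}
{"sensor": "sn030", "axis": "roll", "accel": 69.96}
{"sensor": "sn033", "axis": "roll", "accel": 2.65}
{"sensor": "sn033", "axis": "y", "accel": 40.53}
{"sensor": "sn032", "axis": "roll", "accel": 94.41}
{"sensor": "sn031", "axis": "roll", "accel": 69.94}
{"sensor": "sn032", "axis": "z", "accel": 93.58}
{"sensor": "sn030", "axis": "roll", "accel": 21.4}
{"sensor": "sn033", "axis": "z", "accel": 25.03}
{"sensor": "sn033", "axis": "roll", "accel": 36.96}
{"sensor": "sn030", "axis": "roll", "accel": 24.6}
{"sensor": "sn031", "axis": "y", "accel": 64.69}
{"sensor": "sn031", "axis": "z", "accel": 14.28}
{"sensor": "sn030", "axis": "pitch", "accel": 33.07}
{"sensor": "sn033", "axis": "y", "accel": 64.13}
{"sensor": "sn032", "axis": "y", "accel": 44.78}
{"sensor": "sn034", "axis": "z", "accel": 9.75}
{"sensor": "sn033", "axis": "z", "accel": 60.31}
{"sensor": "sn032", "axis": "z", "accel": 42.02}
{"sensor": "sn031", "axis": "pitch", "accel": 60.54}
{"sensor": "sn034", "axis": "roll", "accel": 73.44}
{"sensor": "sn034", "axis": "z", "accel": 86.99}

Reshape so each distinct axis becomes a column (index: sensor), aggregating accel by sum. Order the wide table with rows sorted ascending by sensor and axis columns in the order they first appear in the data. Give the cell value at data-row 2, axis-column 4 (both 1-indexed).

With rows sorted ascending by sensor, row 2 is sensor=sn031. axis columns in first-appearance order: roll, y, z, pitch; column 4 is pitch.
Long rows with sensor=sn031, axis=pitch: 27.88 + 80.58 + 60.54 = 169.

169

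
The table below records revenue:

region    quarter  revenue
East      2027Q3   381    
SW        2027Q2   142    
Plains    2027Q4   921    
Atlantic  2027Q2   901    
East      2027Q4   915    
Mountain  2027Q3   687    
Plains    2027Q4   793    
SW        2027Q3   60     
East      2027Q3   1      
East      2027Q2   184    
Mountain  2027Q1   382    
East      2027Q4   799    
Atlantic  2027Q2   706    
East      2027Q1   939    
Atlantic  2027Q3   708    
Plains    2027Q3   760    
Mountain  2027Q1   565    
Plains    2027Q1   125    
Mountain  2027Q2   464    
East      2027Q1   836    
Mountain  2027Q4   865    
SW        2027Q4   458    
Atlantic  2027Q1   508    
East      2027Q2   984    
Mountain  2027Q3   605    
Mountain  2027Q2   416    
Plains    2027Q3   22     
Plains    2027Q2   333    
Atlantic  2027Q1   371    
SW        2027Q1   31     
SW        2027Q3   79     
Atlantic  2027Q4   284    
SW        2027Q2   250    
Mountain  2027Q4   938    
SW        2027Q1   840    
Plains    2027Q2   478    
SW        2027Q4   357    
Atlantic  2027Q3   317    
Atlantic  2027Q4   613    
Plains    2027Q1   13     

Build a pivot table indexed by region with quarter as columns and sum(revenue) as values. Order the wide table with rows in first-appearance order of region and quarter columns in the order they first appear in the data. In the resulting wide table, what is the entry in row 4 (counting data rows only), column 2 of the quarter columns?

1607

With rows in first-appearance order of region, row 4 is region=Atlantic. quarter columns in first-appearance order: 2027Q3, 2027Q2, 2027Q4, 2027Q1; column 2 is 2027Q2.
Long rows with region=Atlantic, quarter=2027Q2: 901 + 706 = 1607.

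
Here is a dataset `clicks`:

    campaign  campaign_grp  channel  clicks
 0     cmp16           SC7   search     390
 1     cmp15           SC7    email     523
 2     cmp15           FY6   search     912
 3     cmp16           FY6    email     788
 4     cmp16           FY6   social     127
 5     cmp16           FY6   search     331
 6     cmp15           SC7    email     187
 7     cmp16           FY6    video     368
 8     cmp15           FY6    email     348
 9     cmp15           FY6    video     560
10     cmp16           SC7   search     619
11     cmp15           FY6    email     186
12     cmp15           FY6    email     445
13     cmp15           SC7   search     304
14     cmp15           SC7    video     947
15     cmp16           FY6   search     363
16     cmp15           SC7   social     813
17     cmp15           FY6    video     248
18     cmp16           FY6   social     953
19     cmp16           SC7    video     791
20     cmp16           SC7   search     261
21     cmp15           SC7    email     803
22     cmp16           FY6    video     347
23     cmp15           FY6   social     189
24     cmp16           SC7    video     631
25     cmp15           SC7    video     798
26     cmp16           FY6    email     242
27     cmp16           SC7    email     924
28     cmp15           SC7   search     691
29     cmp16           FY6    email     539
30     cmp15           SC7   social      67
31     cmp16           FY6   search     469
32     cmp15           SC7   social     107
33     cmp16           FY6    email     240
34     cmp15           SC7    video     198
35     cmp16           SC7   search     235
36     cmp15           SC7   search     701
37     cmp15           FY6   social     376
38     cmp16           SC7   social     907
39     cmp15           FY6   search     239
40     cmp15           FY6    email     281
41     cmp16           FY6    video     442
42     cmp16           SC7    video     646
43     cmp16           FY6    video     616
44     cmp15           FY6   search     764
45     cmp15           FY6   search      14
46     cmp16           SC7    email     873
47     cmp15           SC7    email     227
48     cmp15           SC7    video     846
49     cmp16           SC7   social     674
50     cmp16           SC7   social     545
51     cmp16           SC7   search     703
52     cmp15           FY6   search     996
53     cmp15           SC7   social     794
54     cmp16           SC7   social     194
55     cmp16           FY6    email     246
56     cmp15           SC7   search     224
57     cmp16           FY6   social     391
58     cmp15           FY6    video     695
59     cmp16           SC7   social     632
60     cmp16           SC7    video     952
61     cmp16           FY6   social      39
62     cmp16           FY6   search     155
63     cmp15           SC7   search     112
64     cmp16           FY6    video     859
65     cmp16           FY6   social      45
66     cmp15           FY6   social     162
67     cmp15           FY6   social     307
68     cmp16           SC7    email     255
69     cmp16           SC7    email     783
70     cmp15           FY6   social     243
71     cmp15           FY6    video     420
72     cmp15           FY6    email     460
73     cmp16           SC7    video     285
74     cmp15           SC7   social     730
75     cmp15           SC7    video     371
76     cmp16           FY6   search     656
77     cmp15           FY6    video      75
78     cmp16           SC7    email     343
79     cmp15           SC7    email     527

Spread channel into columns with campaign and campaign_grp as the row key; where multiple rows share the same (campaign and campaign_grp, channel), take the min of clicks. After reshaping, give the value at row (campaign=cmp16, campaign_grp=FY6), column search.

155

Rows with campaign=cmp16, campaign_grp=FY6 and channel=search: clicks values are 331, 363, 469, 155, 656.
min(331, 363, 469, 155, 656) = 155.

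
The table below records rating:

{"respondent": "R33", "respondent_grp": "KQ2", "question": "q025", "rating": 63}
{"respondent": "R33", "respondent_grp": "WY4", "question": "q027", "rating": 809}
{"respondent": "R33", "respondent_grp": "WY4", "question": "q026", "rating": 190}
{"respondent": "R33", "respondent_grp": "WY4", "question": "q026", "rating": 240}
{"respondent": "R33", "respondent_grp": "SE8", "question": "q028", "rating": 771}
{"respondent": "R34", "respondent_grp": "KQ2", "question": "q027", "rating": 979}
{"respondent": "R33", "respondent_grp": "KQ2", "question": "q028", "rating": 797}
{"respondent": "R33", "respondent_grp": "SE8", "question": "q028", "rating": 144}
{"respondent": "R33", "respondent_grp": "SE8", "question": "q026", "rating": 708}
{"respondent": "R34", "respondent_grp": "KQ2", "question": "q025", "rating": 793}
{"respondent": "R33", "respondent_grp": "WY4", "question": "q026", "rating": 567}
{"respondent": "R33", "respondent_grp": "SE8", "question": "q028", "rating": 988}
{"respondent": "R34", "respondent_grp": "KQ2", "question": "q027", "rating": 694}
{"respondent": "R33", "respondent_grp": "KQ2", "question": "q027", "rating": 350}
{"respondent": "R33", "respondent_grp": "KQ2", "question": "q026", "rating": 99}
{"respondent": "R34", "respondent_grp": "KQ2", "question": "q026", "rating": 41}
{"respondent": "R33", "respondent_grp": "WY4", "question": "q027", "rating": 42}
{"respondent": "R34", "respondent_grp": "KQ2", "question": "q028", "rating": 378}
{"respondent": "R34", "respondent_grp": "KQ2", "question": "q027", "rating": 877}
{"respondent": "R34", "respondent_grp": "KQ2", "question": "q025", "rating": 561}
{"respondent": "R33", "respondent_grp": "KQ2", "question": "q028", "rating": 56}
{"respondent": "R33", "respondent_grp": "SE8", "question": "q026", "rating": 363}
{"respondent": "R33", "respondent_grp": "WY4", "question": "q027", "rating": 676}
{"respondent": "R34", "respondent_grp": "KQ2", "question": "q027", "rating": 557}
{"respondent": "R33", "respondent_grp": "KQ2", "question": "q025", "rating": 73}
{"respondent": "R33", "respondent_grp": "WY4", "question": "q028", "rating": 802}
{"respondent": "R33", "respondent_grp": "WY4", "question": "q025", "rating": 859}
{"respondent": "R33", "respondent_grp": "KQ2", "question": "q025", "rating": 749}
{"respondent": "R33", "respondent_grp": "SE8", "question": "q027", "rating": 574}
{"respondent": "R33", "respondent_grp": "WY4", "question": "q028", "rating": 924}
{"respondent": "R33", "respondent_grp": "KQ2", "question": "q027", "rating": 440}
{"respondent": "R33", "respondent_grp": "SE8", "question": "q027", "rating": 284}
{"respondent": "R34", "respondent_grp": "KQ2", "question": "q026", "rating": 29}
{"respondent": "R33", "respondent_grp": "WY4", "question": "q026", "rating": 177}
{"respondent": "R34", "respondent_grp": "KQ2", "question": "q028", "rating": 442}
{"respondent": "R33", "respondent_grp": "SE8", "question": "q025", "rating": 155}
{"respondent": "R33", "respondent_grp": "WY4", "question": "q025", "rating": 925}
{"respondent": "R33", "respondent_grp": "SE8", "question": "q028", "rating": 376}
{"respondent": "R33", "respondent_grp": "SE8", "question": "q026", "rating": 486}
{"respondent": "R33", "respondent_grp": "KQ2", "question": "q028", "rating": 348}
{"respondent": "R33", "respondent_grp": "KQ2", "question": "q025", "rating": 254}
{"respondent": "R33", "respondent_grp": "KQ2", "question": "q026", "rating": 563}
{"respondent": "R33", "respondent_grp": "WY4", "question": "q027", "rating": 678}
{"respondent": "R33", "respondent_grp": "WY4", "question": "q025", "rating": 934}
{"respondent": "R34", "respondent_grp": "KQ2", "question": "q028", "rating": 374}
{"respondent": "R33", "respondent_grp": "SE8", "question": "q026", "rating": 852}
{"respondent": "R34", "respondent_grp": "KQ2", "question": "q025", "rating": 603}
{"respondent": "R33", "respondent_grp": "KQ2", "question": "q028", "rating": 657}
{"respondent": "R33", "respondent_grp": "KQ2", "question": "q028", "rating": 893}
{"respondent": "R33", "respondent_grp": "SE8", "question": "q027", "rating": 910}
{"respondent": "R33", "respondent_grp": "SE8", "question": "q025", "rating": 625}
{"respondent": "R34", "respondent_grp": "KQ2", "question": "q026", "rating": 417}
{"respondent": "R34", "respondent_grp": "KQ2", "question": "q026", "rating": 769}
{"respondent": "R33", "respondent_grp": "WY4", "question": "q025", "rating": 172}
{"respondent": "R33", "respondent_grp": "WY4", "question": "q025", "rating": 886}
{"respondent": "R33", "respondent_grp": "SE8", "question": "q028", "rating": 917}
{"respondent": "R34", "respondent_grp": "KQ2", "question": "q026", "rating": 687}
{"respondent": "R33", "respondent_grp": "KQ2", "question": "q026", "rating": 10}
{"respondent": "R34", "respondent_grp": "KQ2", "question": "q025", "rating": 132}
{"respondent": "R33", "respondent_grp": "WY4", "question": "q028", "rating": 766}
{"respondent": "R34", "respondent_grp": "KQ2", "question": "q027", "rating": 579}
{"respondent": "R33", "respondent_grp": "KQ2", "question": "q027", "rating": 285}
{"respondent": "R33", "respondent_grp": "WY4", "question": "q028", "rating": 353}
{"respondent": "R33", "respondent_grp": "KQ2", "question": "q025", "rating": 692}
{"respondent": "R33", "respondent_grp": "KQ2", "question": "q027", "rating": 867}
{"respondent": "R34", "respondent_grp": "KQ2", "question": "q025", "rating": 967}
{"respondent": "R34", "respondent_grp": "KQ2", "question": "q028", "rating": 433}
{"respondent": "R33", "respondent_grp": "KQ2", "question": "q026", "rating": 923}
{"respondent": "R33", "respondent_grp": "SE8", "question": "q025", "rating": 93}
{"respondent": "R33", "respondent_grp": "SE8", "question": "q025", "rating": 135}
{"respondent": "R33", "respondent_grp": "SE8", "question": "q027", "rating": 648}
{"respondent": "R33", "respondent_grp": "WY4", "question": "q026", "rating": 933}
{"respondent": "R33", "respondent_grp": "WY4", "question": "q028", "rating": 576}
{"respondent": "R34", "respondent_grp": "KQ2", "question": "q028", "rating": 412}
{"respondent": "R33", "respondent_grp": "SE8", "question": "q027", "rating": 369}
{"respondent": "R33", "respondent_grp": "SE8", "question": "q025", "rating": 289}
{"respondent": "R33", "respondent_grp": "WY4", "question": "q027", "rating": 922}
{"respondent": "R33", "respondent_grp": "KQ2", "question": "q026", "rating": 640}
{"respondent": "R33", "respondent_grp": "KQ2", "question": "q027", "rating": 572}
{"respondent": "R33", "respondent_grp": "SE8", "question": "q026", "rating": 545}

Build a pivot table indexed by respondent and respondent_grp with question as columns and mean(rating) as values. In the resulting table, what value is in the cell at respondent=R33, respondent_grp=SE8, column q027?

Rows with respondent=R33, respondent_grp=SE8 and question=q027: rating values are 574, 284, 910, 648, 369.
(574 + 284 + 910 + 648 + 369) / 5 = 557.

557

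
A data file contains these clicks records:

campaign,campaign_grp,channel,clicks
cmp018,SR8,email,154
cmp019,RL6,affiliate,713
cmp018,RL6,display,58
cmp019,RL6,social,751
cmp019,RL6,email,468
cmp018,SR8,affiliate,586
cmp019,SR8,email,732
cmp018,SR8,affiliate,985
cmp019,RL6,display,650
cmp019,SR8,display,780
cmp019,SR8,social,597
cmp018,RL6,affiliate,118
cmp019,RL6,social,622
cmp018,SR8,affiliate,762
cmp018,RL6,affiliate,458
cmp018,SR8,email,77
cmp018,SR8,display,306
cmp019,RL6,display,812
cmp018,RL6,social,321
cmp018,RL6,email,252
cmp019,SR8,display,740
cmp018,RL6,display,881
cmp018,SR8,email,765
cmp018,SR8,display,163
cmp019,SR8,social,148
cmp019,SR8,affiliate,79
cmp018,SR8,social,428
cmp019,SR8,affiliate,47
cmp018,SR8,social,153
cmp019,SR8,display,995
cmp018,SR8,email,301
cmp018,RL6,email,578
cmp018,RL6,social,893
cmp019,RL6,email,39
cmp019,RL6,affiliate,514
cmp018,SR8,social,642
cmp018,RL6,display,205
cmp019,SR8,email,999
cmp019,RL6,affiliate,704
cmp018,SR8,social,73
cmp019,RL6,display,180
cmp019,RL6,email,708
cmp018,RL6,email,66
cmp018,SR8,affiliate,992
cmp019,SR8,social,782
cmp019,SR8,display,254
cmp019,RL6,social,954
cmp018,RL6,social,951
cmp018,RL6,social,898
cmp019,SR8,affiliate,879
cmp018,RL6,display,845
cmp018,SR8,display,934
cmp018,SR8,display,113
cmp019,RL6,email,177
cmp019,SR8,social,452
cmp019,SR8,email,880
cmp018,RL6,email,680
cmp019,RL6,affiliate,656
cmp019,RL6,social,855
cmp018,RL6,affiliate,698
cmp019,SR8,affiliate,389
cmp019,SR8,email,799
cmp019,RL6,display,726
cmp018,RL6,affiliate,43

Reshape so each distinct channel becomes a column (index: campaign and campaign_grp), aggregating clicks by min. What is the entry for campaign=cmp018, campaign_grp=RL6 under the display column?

58

Rows with campaign=cmp018, campaign_grp=RL6 and channel=display: clicks values are 58, 881, 205, 845.
min(58, 881, 205, 845) = 58.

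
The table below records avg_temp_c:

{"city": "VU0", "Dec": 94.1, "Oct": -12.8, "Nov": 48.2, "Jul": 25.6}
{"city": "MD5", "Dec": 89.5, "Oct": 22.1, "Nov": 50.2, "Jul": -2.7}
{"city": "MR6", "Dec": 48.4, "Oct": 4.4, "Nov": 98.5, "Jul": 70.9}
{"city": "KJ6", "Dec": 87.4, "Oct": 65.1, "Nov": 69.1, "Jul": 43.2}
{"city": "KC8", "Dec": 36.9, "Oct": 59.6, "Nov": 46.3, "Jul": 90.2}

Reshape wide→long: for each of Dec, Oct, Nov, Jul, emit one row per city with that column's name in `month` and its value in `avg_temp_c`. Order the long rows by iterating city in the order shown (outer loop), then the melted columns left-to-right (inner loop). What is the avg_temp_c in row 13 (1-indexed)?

20 rows total (5 × 4). Row 13: index ⌊(13-1)/4⌋ = 3 into city → KJ6; (13-1) mod 4 = 0 into the melted columns → Dec.
So row 13 is (KJ6, Dec, 87.4); avg_temp_c = 87.4.

87.4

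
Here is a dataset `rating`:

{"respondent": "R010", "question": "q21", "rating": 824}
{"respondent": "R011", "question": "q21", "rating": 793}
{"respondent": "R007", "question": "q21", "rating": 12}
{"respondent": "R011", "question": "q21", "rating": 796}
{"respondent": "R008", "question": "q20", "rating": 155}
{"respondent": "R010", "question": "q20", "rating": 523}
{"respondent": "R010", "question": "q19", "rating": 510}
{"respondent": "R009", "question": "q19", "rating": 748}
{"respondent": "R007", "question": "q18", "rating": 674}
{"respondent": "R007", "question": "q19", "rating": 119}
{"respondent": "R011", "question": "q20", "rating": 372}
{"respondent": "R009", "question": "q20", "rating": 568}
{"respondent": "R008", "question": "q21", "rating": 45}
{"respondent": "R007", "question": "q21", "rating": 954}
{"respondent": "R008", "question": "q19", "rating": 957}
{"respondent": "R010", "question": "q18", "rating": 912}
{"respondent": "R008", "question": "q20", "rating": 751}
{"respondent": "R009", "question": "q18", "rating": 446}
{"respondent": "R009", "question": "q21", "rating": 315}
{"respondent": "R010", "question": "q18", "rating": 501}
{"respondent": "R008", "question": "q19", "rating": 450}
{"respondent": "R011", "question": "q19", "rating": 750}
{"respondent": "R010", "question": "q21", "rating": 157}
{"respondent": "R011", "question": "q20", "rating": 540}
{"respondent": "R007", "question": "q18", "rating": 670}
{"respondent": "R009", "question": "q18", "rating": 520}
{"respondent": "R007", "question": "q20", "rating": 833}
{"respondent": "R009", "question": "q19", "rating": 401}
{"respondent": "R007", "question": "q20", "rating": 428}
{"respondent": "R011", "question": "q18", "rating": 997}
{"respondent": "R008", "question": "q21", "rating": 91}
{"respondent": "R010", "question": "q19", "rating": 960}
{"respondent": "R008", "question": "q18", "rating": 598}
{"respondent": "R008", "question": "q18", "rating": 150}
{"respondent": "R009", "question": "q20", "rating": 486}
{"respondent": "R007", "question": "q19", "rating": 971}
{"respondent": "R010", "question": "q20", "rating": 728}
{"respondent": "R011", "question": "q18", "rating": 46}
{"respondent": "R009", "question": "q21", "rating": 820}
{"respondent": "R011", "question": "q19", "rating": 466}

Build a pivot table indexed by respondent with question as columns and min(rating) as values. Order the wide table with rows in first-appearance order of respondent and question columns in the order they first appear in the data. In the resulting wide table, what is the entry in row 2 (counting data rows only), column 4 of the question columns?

With rows in first-appearance order of respondent, row 2 is respondent=R011. question columns in first-appearance order: q21, q20, q19, q18; column 4 is q18.
Long rows with respondent=R011, question=q18: min(997, 46) = 46.

46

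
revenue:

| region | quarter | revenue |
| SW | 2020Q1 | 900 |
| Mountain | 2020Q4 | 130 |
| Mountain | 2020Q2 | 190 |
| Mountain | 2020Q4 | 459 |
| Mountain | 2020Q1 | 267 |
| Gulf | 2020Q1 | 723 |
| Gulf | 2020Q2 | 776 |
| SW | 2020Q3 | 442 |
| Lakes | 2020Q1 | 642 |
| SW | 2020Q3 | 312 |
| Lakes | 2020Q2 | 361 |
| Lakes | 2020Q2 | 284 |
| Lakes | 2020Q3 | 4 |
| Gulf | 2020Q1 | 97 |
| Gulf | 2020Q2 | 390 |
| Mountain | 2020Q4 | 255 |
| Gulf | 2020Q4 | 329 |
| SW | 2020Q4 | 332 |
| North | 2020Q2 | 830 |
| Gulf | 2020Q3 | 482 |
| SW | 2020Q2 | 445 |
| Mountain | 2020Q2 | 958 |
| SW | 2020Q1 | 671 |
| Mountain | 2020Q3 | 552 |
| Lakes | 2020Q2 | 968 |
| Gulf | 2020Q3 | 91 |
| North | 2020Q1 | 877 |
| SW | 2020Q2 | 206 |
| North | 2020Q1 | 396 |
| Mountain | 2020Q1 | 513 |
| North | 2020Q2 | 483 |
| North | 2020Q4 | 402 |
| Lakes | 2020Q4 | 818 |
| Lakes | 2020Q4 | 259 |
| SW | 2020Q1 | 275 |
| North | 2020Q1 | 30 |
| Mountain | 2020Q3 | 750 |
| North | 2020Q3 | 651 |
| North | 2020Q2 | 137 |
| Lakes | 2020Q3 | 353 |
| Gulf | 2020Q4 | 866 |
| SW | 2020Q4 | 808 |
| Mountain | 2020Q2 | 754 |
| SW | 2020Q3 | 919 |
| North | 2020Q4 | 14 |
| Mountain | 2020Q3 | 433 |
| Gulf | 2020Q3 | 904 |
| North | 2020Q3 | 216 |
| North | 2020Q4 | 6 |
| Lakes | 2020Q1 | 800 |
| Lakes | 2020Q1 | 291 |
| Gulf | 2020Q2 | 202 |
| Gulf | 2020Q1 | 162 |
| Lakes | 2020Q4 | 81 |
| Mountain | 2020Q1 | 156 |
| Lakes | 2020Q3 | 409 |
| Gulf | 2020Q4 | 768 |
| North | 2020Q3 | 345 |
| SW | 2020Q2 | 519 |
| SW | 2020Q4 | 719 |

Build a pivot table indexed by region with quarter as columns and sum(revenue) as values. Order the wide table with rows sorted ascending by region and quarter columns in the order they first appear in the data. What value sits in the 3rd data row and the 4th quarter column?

With rows sorted ascending by region, row 3 is region=Mountain. quarter columns in first-appearance order: 2020Q1, 2020Q4, 2020Q2, 2020Q3; column 4 is 2020Q3.
Long rows with region=Mountain, quarter=2020Q3: 552 + 750 + 433 = 1735.

1735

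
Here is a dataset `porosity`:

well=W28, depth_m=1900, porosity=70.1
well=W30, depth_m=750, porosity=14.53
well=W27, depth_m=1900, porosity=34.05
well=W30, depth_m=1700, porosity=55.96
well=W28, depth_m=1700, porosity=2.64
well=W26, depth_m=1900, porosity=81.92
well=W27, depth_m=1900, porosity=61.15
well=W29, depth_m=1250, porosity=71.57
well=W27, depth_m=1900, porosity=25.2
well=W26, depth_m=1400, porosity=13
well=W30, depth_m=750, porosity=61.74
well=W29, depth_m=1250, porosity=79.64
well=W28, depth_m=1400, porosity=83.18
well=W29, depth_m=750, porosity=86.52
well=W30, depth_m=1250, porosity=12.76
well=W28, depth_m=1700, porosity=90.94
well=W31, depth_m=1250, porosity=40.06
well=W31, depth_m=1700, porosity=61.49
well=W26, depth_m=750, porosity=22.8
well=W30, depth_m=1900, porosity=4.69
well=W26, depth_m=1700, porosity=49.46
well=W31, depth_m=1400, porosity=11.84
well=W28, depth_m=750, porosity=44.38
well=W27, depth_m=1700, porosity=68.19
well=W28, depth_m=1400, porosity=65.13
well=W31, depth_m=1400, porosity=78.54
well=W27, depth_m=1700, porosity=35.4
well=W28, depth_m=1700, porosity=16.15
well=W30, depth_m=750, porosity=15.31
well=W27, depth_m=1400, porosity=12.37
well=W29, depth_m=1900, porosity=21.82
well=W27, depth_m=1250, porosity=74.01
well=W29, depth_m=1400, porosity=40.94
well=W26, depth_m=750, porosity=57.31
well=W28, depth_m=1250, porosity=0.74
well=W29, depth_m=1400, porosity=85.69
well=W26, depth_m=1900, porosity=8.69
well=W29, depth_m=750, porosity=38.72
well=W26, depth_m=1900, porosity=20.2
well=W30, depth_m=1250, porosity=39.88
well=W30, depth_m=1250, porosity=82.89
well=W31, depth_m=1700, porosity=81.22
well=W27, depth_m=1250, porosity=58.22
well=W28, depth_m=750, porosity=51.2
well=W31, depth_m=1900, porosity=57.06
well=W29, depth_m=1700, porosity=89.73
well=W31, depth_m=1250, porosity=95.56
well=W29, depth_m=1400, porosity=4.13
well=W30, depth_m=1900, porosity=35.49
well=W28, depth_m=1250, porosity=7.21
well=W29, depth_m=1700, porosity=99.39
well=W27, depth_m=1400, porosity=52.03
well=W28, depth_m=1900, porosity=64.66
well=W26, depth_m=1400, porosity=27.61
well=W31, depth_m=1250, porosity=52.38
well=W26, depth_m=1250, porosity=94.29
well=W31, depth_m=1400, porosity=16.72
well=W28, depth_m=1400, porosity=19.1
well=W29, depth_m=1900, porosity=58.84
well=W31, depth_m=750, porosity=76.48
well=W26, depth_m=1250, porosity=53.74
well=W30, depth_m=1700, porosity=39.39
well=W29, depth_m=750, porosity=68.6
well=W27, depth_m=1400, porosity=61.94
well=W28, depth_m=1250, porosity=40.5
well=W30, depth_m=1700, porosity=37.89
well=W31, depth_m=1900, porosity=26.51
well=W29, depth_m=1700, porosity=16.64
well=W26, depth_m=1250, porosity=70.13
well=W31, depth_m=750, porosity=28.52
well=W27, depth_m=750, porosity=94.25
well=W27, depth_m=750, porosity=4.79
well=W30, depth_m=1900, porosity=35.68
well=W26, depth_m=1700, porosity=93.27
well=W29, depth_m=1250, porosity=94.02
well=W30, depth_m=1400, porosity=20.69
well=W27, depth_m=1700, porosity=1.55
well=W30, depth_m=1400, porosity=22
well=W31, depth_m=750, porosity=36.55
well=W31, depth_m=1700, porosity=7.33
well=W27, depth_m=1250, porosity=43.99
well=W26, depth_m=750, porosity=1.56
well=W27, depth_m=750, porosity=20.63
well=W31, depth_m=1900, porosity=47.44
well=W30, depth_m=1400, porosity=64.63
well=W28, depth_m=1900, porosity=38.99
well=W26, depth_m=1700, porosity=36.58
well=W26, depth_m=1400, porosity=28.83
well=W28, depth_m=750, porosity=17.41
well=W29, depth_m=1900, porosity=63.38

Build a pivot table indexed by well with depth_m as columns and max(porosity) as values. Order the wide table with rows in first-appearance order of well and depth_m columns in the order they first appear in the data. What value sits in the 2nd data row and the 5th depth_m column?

64.63

With rows in first-appearance order of well, row 2 is well=W30. depth_m columns in first-appearance order: 1900, 750, 1700, 1250, 1400; column 5 is 1400.
Long rows with well=W30, depth_m=1400: max(20.69, 22, 64.63) = 64.63.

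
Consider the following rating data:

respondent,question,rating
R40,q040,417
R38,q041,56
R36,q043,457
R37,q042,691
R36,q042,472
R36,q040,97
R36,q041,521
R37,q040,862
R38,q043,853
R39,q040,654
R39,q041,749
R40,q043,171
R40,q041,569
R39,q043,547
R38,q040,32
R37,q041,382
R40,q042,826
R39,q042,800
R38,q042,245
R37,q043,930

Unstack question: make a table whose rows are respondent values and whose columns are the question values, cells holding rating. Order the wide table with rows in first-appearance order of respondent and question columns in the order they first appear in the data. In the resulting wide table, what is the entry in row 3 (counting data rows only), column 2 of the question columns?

With rows in first-appearance order of respondent, row 3 is respondent=R36. question columns in first-appearance order: q040, q041, q043, q042; column 2 is q041.
Long rows with respondent=R36, question=q041: rating = 521.

521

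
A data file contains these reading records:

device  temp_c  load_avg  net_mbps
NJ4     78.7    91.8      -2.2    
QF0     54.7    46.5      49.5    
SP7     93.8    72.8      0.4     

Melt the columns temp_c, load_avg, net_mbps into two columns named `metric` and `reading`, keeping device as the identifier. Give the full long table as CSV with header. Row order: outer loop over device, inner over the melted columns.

device,metric,reading
NJ4,temp_c,78.7
NJ4,load_avg,91.8
NJ4,net_mbps,-2.2
QF0,temp_c,54.7
QF0,load_avg,46.5
QF0,net_mbps,49.5
SP7,temp_c,93.8
SP7,load_avg,72.8
SP7,net_mbps,0.4

Each (device, column) pair becomes one row: 3 × 3 = 9 rows.
For example, (NJ4, temp_c) → reading=78.7.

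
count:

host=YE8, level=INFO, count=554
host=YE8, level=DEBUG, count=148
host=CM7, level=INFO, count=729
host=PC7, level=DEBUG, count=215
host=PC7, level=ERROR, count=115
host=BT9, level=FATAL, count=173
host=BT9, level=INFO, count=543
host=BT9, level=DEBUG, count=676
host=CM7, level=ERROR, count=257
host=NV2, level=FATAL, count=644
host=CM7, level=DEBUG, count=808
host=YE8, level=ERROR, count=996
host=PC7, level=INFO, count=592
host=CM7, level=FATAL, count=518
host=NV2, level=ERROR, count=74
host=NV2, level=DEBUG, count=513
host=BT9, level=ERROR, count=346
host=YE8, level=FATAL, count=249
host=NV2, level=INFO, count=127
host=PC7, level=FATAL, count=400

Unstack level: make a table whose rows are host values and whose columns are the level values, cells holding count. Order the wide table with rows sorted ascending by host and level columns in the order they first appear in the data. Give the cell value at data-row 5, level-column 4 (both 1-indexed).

249

With rows sorted ascending by host, row 5 is host=YE8. level columns in first-appearance order: INFO, DEBUG, ERROR, FATAL; column 4 is FATAL.
Long rows with host=YE8, level=FATAL: count = 249.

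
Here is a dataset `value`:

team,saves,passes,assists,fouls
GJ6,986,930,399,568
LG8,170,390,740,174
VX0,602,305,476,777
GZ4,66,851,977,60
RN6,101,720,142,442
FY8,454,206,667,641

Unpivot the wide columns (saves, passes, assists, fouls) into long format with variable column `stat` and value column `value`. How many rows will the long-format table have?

6 team values × 4 melted columns = 24 rows.

24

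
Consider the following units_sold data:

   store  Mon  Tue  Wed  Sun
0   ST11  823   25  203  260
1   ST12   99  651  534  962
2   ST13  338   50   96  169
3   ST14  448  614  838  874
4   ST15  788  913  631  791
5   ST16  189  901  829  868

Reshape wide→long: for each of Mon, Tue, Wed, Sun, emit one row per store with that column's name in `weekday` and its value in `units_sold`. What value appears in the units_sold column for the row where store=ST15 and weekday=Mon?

788

Unpivoting turns each (store, wide-column) pair into one long row.
The wide cell at row ST15, column Mon holds 788, so the long row (ST15, Mon) has units_sold=788.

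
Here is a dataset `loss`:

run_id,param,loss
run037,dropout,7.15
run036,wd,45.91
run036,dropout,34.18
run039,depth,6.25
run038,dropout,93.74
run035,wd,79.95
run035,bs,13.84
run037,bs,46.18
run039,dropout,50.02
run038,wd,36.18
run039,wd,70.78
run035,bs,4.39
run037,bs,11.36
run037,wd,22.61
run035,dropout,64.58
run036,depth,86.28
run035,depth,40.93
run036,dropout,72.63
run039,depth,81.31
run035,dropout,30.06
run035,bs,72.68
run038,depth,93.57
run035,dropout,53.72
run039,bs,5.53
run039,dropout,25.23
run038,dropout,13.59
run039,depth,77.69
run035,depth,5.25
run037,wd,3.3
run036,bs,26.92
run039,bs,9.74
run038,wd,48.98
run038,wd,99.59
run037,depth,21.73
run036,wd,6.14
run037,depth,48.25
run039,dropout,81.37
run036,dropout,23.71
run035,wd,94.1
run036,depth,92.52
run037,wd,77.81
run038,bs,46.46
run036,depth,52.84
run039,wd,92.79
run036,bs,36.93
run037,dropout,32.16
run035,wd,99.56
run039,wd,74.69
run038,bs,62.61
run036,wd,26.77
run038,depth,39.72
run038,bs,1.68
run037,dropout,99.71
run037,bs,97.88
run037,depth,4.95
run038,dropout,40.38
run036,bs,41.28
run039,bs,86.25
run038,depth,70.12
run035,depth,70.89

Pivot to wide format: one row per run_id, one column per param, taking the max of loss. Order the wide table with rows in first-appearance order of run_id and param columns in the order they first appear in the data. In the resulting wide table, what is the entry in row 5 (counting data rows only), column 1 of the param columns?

With rows in first-appearance order of run_id, row 5 is run_id=run035. param columns in first-appearance order: dropout, wd, depth, bs; column 1 is dropout.
Long rows with run_id=run035, param=dropout: max(64.58, 30.06, 53.72) = 64.58.

64.58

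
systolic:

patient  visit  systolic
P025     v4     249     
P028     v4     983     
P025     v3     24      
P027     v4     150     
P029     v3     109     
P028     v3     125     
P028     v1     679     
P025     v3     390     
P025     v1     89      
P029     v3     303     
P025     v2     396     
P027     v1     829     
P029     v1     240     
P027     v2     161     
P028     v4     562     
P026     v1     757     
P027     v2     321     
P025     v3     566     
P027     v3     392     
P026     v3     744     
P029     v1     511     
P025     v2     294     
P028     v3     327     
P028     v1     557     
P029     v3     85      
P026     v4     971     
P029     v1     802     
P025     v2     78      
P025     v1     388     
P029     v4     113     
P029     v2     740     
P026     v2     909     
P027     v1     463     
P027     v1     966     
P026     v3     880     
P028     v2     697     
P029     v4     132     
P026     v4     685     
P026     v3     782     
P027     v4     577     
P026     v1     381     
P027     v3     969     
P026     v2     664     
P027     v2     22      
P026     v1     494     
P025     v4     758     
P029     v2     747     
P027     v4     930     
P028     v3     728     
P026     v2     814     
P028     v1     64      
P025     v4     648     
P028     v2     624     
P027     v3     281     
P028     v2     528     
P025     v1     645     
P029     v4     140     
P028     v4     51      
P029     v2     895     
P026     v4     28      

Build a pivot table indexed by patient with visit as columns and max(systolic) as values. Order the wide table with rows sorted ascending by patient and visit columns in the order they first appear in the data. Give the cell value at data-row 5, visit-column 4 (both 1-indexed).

With rows sorted ascending by patient, row 5 is patient=P029. visit columns in first-appearance order: v4, v3, v1, v2; column 4 is v2.
Long rows with patient=P029, visit=v2: max(740, 747, 895) = 895.

895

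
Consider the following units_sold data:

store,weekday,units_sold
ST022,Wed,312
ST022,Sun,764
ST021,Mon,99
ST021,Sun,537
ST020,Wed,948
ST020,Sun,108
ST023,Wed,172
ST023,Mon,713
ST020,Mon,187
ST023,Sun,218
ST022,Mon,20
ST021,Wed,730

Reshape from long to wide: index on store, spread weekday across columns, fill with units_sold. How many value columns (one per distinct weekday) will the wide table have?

3 distinct weekday values: Mon, Wed, Sun.

3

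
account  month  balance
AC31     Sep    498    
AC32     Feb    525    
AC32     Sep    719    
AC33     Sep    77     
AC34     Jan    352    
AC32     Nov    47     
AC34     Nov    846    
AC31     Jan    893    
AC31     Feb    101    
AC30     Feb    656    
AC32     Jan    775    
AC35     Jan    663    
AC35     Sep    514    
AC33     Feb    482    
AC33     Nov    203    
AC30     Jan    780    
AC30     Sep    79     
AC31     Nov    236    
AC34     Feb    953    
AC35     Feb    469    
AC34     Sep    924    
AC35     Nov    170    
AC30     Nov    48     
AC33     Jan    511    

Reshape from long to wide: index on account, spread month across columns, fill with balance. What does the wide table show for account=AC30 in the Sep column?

Wide layout: rows indexed by account, columns are the 4 distinct month values (Sep, Feb, Jan, Nov).
Cell (account=AC30, month=Sep) draws from the long row where account=AC30 and month=Sep, which has balance=79.

79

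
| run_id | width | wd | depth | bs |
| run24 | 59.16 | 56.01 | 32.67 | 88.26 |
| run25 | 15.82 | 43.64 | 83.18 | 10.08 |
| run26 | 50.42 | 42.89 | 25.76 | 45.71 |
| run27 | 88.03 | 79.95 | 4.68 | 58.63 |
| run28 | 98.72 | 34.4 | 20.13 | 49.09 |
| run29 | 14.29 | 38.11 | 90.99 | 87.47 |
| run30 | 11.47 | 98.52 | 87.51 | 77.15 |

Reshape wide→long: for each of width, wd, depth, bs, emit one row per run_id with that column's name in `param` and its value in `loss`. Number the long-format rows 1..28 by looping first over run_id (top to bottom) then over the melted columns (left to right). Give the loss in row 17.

28 rows total (7 × 4). Row 17: index ⌊(17-1)/4⌋ = 4 into run_id → run28; (17-1) mod 4 = 0 into the melted columns → width.
So row 17 is (run28, width, 98.72); loss = 98.72.

98.72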